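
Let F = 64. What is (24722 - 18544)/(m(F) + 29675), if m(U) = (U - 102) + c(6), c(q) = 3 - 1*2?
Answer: 3089/14819 ≈ 0.20845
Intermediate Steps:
c(q) = 1 (c(q) = 3 - 2 = 1)
m(U) = -101 + U (m(U) = (U - 102) + 1 = (-102 + U) + 1 = -101 + U)
(24722 - 18544)/(m(F) + 29675) = (24722 - 18544)/((-101 + 64) + 29675) = 6178/(-37 + 29675) = 6178/29638 = 6178*(1/29638) = 3089/14819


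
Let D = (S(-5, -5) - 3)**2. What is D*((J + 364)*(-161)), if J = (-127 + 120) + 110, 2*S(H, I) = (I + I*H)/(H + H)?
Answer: -1202992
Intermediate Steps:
S(H, I) = (I + H*I)/(4*H) (S(H, I) = ((I + I*H)/(H + H))/2 = ((I + H*I)/((2*H)))/2 = ((I + H*I)*(1/(2*H)))/2 = ((I + H*I)/(2*H))/2 = (I + H*I)/(4*H))
J = 103 (J = -7 + 110 = 103)
D = 16 (D = ((1/4)*(-5)*(1 - 5)/(-5) - 3)**2 = ((1/4)*(-5)*(-1/5)*(-4) - 3)**2 = (-1 - 3)**2 = (-4)**2 = 16)
D*((J + 364)*(-161)) = 16*((103 + 364)*(-161)) = 16*(467*(-161)) = 16*(-75187) = -1202992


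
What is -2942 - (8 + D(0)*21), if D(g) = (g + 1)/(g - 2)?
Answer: -5879/2 ≈ -2939.5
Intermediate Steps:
D(g) = (1 + g)/(-2 + g)
-2942 - (8 + D(0)*21) = -2942 - (8 + ((1 + 0)/(-2 + 0))*21) = -2942 - (8 + (1/(-2))*21) = -2942 - (8 - ½*1*21) = -2942 - (8 - ½*21) = -2942 - (8 - 21/2) = -2942 - 1*(-5/2) = -2942 + 5/2 = -5879/2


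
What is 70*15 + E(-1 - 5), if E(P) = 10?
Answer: 1060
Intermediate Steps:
70*15 + E(-1 - 5) = 70*15 + 10 = 1050 + 10 = 1060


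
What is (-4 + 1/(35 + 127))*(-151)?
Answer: 97697/162 ≈ 603.07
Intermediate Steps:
(-4 + 1/(35 + 127))*(-151) = (-4 + 1/162)*(-151) = -647/162*(-151) = 97697/162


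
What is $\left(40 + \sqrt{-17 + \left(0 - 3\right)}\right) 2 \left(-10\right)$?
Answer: $-800 - 40 i \sqrt{5} \approx -800.0 - 89.443 i$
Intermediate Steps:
$\left(40 + \sqrt{-17 + \left(0 - 3\right)}\right) 2 \left(-10\right) = \left(40 + \sqrt{-17 + \left(0 - 3\right)}\right) \left(-20\right) = \left(40 + \sqrt{-17 - 3}\right) \left(-20\right) = \left(40 + \sqrt{-20}\right) \left(-20\right) = \left(40 + 2 i \sqrt{5}\right) \left(-20\right) = -800 - 40 i \sqrt{5}$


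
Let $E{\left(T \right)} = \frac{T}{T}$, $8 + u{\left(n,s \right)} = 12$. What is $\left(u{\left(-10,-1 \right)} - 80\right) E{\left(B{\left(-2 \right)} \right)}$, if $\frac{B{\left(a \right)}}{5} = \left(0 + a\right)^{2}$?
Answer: $-76$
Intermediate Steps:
$B{\left(a \right)} = 5 a^{2}$ ($B{\left(a \right)} = 5 \left(0 + a\right)^{2} = 5 a^{2}$)
$u{\left(n,s \right)} = 4$ ($u{\left(n,s \right)} = -8 + 12 = 4$)
$E{\left(T \right)} = 1$
$\left(u{\left(-10,-1 \right)} - 80\right) E{\left(B{\left(-2 \right)} \right)} = \left(4 - 80\right) 1 = \left(-76\right) 1 = -76$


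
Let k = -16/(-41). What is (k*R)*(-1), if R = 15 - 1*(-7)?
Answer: -352/41 ≈ -8.5854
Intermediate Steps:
k = 16/41 (k = -16*(-1/41) = 16/41 ≈ 0.39024)
R = 22 (R = 15 + 7 = 22)
(k*R)*(-1) = ((16/41)*22)*(-1) = (352/41)*(-1) = -352/41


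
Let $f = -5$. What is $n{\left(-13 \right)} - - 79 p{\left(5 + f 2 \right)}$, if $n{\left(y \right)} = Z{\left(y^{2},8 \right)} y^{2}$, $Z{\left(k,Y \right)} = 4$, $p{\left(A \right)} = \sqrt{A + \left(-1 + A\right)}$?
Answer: $676 + 79 i \sqrt{11} \approx 676.0 + 262.01 i$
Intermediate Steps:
$p{\left(A \right)} = \sqrt{-1 + 2 A}$
$n{\left(y \right)} = 4 y^{2}$
$n{\left(-13 \right)} - - 79 p{\left(5 + f 2 \right)} = 4 \left(-13\right)^{2} - - 79 \sqrt{-1 + 2 \left(5 - 10\right)} = 4 \cdot 169 - - 79 \sqrt{-1 + 2 \left(5 - 10\right)} = 676 - - 79 \sqrt{-1 + 2 \left(-5\right)} = 676 - - 79 \sqrt{-1 - 10} = 676 - - 79 \sqrt{-11} = 676 - - 79 i \sqrt{11} = 676 + 79 i \sqrt{11}$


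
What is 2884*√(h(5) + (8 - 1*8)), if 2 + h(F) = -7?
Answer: 8652*I ≈ 8652.0*I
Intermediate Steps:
h(F) = -9 (h(F) = -2 - 7 = -9)
2884*√(h(5) + (8 - 1*8)) = 2884*√(-9 + (8 - 1*8)) = 2884*√(-9 + (8 - 8)) = 2884*√(-9 + 0) = 2884*√(-9) = 2884*(3*I) = 8652*I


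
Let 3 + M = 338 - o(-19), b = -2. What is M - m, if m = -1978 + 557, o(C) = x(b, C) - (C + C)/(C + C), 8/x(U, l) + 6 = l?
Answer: 43933/25 ≈ 1757.3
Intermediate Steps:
x(U, l) = 8/(-6 + l)
o(C) = -1 + 8/(-6 + C) (o(C) = 8/(-6 + C) - (C + C)/(C + C) = 8/(-6 + C) - 2*C/(2*C) = 8/(-6 + C) - 2*C*1/(2*C) = 8/(-6 + C) - 1*1 = 8/(-6 + C) - 1 = -1 + 8/(-6 + C))
m = -1421
M = 8408/25 (M = -3 + (338 - (14 - 1*(-19))/(-6 - 19)) = -3 + (338 - (14 + 19)/(-25)) = -3 + (338 - (-1)*33/25) = -3 + (338 - 1*(-33/25)) = -3 + (338 + 33/25) = -3 + 8483/25 = 8408/25 ≈ 336.32)
M - m = 8408/25 - 1*(-1421) = 8408/25 + 1421 = 43933/25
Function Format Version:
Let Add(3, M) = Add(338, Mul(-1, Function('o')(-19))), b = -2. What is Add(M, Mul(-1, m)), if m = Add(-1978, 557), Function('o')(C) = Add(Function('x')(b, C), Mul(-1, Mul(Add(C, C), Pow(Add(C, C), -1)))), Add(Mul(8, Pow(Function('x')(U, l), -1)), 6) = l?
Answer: Rational(43933, 25) ≈ 1757.3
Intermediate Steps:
Function('x')(U, l) = Mul(8, Pow(Add(-6, l), -1))
Function('o')(C) = Add(-1, Mul(8, Pow(Add(-6, C), -1))) (Function('o')(C) = Add(Mul(8, Pow(Add(-6, C), -1)), Mul(-1, Mul(Add(C, C), Pow(Add(C, C), -1)))) = Add(Mul(8, Pow(Add(-6, C), -1)), Mul(-1, Mul(Mul(2, C), Pow(Mul(2, C), -1)))) = Add(Mul(8, Pow(Add(-6, C), -1)), Mul(-1, Mul(Mul(2, C), Mul(Rational(1, 2), Pow(C, -1))))) = Add(Mul(8, Pow(Add(-6, C), -1)), Mul(-1, 1)) = Add(Mul(8, Pow(Add(-6, C), -1)), -1) = Add(-1, Mul(8, Pow(Add(-6, C), -1))))
m = -1421
M = Rational(8408, 25) (M = Add(-3, Add(338, Mul(-1, Mul(Pow(Add(-6, -19), -1), Add(14, Mul(-1, -19)))))) = Add(-3, Add(338, Mul(-1, Mul(Pow(-25, -1), Add(14, 19))))) = Add(-3, Add(338, Mul(-1, Mul(Rational(-1, 25), 33)))) = Add(-3, Add(338, Mul(-1, Rational(-33, 25)))) = Add(-3, Add(338, Rational(33, 25))) = Add(-3, Rational(8483, 25)) = Rational(8408, 25) ≈ 336.32)
Add(M, Mul(-1, m)) = Add(Rational(8408, 25), Mul(-1, -1421)) = Add(Rational(8408, 25), 1421) = Rational(43933, 25)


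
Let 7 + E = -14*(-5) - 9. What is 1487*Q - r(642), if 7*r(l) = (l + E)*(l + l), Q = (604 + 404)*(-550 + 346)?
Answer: -2141317152/7 ≈ -3.0590e+8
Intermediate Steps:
Q = -205632 (Q = 1008*(-204) = -205632)
E = 54 (E = -7 + (-14*(-5) - 9) = -7 + (70 - 9) = -7 + 61 = 54)
r(l) = 2*l*(54 + l)/7 (r(l) = ((l + 54)*(l + l))/7 = ((54 + l)*(2*l))/7 = (2*l*(54 + l))/7 = 2*l*(54 + l)/7)
1487*Q - r(642) = 1487*(-205632) - 2*642*(54 + 642)/7 = -305774784 - 2*642*696/7 = -305774784 - 1*893664/7 = -305774784 - 893664/7 = -2141317152/7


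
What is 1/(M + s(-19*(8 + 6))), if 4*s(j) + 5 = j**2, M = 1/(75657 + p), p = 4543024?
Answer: 18474724/326776299435 ≈ 5.6536e-5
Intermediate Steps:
M = 1/4618681 (M = 1/(75657 + 4543024) = 1/4618681 ≈ 2.1651e-7)
s(j) = -5/4 + j**2/4
1/(M + s(-19*(8 + 6))) = 1/(1/4618681 + (-5/4 + (-19*(8 + 6))**2/4)) = 1/(1/4618681 + (-5/4 + (-19*14)**2/4)) = 1/(1/4618681 + (-5/4 + (1/4)*(-266)**2)) = 1/(1/4618681 + (-5/4 + (1/4)*70756)) = 1/(1/4618681 + (-5/4 + 17689)) = 1/(1/4618681 + 70751/4) = 1/(326776299435/18474724) = 18474724/326776299435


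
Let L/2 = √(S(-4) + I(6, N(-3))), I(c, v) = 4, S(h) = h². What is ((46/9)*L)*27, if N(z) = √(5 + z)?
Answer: 552*√5 ≈ 1234.3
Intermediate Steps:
L = 4*√5 (L = 2*√((-4)² + 4) = 2*√(16 + 4) = 2*√20 = 2*(2*√5) = 4*√5 ≈ 8.9443)
((46/9)*L)*27 = ((46/9)*(4*√5))*27 = ((46*(⅑))*(4*√5))*27 = (46*(4*√5)/9)*27 = (184*√5/9)*27 = 552*√5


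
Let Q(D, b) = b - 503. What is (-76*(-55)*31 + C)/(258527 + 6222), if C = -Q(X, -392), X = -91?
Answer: 130475/264749 ≈ 0.49283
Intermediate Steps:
Q(D, b) = -503 + b
C = 895 (C = -(-503 - 392) = -1*(-895) = 895)
(-76*(-55)*31 + C)/(258527 + 6222) = (-76*(-55)*31 + 895)/(258527 + 6222) = (4180*31 + 895)/264749 = (129580 + 895)*(1/264749) = 130475*(1/264749) = 130475/264749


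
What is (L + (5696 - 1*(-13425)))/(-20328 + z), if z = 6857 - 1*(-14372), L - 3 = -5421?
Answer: 13703/901 ≈ 15.209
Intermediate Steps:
L = -5418 (L = 3 - 5421 = -5418)
z = 21229 (z = 6857 + 14372 = 21229)
(L + (5696 - 1*(-13425)))/(-20328 + z) = (-5418 + (5696 - 1*(-13425)))/(-20328 + 21229) = (-5418 + (5696 + 13425))/901 = (-5418 + 19121)*(1/901) = 13703*(1/901) = 13703/901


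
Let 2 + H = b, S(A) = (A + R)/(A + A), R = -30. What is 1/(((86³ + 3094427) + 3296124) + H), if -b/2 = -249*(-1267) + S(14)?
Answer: 7/44769481 ≈ 1.5636e-7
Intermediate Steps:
S(A) = (-30 + A)/(2*A) (S(A) = (A - 30)/(A + A) = (-30 + A)/((2*A)) = (-30 + A)*(1/(2*A)) = (-30 + A)/(2*A))
b = -4416754/7 (b = -2*(-249*(-1267) + (½)*(-30 + 14)/14) = -2*(315483 + (½)*(1/14)*(-16)) = -2*(315483 - 4/7) = -2*2208377/7 = -4416754/7 ≈ -6.3097e+5)
H = -4416768/7 (H = -2 - 4416754/7 = -4416768/7 ≈ -6.3097e+5)
1/(((86³ + 3094427) + 3296124) + H) = 1/(((86³ + 3094427) + 3296124) - 4416768/7) = 1/(((636056 + 3094427) + 3296124) - 4416768/7) = 1/((3730483 + 3296124) - 4416768/7) = 1/(7026607 - 4416768/7) = 1/(44769481/7) = 7/44769481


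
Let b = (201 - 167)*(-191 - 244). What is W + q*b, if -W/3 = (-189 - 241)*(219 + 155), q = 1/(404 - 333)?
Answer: 34239870/71 ≈ 4.8225e+5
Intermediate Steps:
b = -14790 (b = 34*(-435) = -14790)
q = 1/71 ≈ 0.014085
W = 482460 (W = -3*(-189 - 241)*(219 + 155) = -(-1290)*374 = -3*(-160820) = 482460)
W + q*b = 482460 + (1/71)*(-14790) = 482460 - 14790/71 = 34239870/71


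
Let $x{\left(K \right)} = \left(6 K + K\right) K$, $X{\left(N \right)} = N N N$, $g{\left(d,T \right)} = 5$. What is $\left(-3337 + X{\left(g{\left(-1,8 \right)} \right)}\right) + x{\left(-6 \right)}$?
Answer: $-2960$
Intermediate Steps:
$X{\left(N \right)} = N^{3}$ ($X{\left(N \right)} = N^{2} N = N^{3}$)
$x{\left(K \right)} = 7 K^{2}$ ($x{\left(K \right)} = 7 K K = 7 K^{2}$)
$\left(-3337 + X{\left(g{\left(-1,8 \right)} \right)}\right) + x{\left(-6 \right)} = \left(-3337 + 5^{3}\right) + 7 \left(-6\right)^{2} = \left(-3337 + 125\right) + 7 \cdot 36 = -3212 + 252 = -2960$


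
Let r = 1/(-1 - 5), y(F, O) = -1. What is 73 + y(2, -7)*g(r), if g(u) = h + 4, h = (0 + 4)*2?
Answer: 61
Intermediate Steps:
r = -1/6 (r = 1/(-6) = -1/6 ≈ -0.16667)
h = 8 (h = 4*2 = 8)
g(u) = 12 (g(u) = 8 + 4 = 12)
73 + y(2, -7)*g(r) = 73 - 1*12 = 73 - 12 = 61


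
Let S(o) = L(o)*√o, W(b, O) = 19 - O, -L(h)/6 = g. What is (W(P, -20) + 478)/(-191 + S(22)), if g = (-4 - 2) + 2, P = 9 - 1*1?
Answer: -98747/23809 - 12408*√22/23809 ≈ -6.5919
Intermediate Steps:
P = 8 (P = 9 - 1 = 8)
g = -4 (g = -6 + 2 = -4)
L(h) = 24 (L(h) = -6*(-4) = 24)
S(o) = 24*√o
(W(P, -20) + 478)/(-191 + S(22)) = ((19 - 1*(-20)) + 478)/(-191 + 24*√22) = ((19 + 20) + 478)/(-191 + 24*√22) = (39 + 478)/(-191 + 24*√22) = 517/(-191 + 24*√22)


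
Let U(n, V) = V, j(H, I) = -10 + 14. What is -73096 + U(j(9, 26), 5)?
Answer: -73091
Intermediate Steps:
j(H, I) = 4
-73096 + U(j(9, 26), 5) = -73096 + 5 = -73091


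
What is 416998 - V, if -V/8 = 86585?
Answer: 1109678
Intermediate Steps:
V = -692680 (V = -8*86585 = -692680)
416998 - V = 416998 - 1*(-692680) = 416998 + 692680 = 1109678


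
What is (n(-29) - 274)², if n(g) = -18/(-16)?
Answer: 4765489/64 ≈ 74461.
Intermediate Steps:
n(g) = 9/8 (n(g) = -18*(-1/16) = 9/8)
(n(-29) - 274)² = (9/8 - 274)² = (-2183/8)² = 4765489/64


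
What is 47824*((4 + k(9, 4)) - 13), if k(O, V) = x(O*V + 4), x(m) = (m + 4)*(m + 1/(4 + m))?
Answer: 83787648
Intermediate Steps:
x(m) = (4 + m)*(m + 1/(4 + m))
k(O, V) = 17 + (4 + O*V)**2 + 4*O*V (k(O, V) = 1 + (O*V + 4)**2 + 4*(O*V + 4) = 1 + (4 + O*V)**2 + 4*(4 + O*V) = 1 + (4 + O*V)**2 + (16 + 4*O*V) = 17 + (4 + O*V)**2 + 4*O*V)
47824*((4 + k(9, 4)) - 13) = 47824*((4 + (17 + (4 + 9*4)**2 + 4*9*4)) - 13) = 47824*((4 + (17 + (4 + 36)**2 + 144)) - 13) = 47824*((4 + (17 + 40**2 + 144)) - 13) = 47824*((4 + (17 + 1600 + 144)) - 13) = 47824*((4 + 1761) - 13) = 47824*(1765 - 13) = 47824*1752 = 83787648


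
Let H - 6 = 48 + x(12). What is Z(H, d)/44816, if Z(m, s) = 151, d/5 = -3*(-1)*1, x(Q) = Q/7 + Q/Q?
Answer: 151/44816 ≈ 0.0033693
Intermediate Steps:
x(Q) = 1 + Q/7 (x(Q) = Q*(⅐) + 1 = Q/7 + 1 = 1 + Q/7)
d = 15 (d = 5*(-3*(-1)*1) = 5*(3*1) = 5*3 = 15)
H = 397/7 (H = 6 + (48 + (1 + (⅐)*12)) = 6 + (48 + (1 + 12/7)) = 6 + (48 + 19/7) = 6 + 355/7 = 397/7 ≈ 56.714)
Z(H, d)/44816 = 151/44816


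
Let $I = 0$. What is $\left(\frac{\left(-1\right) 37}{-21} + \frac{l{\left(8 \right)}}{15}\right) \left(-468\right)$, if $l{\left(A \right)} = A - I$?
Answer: $- \frac{37596}{35} \approx -1074.2$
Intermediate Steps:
$l{\left(A \right)} = A$ ($l{\left(A \right)} = A - 0 = A + 0 = A$)
$\left(\frac{\left(-1\right) 37}{-21} + \frac{l{\left(8 \right)}}{15}\right) \left(-468\right) = \left(\frac{\left(-1\right) 37}{-21} + \frac{8}{15}\right) \left(-468\right) = \left(\left(-37\right) \left(- \frac{1}{21}\right) + 8 \cdot \frac{1}{15}\right) \left(-468\right) = \left(\frac{37}{21} + \frac{8}{15}\right) \left(-468\right) = \frac{241}{105} \left(-468\right) = - \frac{37596}{35}$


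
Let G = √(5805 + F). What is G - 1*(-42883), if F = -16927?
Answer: 42883 + I*√11122 ≈ 42883.0 + 105.46*I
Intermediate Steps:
G = I*√11122 (G = √(5805 - 16927) = √(-11122) = I*√11122 ≈ 105.46*I)
G - 1*(-42883) = I*√11122 - 1*(-42883) = I*√11122 + 42883 = 42883 + I*√11122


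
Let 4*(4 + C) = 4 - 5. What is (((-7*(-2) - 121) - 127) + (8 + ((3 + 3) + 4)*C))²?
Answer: 288369/4 ≈ 72092.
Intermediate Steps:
C = -17/4 (C = -4 + (4 - 5)/4 = -4 + (¼)*(-1) = -4 - ¼ = -17/4 ≈ -4.2500)
(((-7*(-2) - 121) - 127) + (8 + ((3 + 3) + 4)*C))² = (((-7*(-2) - 121) - 127) + (8 + ((3 + 3) + 4)*(-17/4)))² = (((14 - 121) - 127) + (8 + (6 + 4)*(-17/4)))² = ((-107 - 127) + (8 + 10*(-17/4)))² = (-234 + (8 - 85/2))² = (-234 - 69/2)² = (-537/2)² = 288369/4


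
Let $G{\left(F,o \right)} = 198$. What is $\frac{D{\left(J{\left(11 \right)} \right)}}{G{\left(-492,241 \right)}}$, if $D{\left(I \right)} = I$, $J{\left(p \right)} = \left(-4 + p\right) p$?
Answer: $\frac{7}{18} \approx 0.38889$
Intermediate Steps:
$J{\left(p \right)} = p \left(-4 + p\right)$
$\frac{D{\left(J{\left(11 \right)} \right)}}{G{\left(-492,241 \right)}} = \frac{11 \left(-4 + 11\right)}{198} = 11 \cdot 7 \cdot \frac{1}{198} = 77 \cdot \frac{1}{198} = \frac{7}{18}$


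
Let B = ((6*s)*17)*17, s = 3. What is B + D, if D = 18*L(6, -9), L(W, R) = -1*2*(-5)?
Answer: 5382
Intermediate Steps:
L(W, R) = 10 (L(W, R) = -2*(-5) = 10)
B = 5202 (B = ((6*3)*17)*17 = (18*17)*17 = 306*17 = 5202)
D = 180 (D = 18*10 = 180)
B + D = 5202 + 180 = 5382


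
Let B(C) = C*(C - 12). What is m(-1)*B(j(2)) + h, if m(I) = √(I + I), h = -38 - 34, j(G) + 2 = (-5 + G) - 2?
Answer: -72 + 133*I*√2 ≈ -72.0 + 188.09*I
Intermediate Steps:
j(G) = -9 + G (j(G) = -2 + ((-5 + G) - 2) = -2 + (-7 + G) = -9 + G)
B(C) = C*(-12 + C)
h = -72
m(I) = √2*√I (m(I) = √(2*I) = √2*√I)
m(-1)*B(j(2)) + h = (√2*√(-1))*((-9 + 2)*(-12 + (-9 + 2))) - 72 = (√2*I)*(-7*(-12 - 7)) - 72 = (I*√2)*(-7*(-19)) - 72 = (I*√2)*133 - 72 = 133*I*√2 - 72 = -72 + 133*I*√2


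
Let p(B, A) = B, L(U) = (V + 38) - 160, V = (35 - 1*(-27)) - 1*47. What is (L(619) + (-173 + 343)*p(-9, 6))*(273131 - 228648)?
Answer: -72818671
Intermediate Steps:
V = 15 (V = (35 + 27) - 47 = 62 - 47 = 15)
L(U) = -107 (L(U) = (15 + 38) - 160 = 53 - 160 = -107)
(L(619) + (-173 + 343)*p(-9, 6))*(273131 - 228648) = (-107 + (-173 + 343)*(-9))*(273131 - 228648) = (-107 + 170*(-9))*44483 = (-107 - 1530)*44483 = -1637*44483 = -72818671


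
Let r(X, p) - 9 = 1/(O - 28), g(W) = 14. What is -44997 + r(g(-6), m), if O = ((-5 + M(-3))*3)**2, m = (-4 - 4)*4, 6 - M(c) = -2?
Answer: -2384363/53 ≈ -44988.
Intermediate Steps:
M(c) = 8 (M(c) = 6 - 1*(-2) = 6 + 2 = 8)
m = -32 (m = -8*4 = -32)
O = 81 (O = ((-5 + 8)*3)**2 = (3*3)**2 = 9**2 = 81)
r(X, p) = 478/53 (r(X, p) = 9 + 1/(81 - 28) = 9 + 1/53 = 478/53)
-44997 + r(g(-6), m) = -44997 + 478/53 = -2384363/53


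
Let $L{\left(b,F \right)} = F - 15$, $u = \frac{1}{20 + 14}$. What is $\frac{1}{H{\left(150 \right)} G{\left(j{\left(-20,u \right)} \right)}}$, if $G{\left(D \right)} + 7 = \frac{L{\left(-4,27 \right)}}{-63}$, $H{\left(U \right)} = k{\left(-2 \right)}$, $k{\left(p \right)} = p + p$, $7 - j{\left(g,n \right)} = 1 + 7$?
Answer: $\frac{21}{604} \approx 0.034768$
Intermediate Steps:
$u = \frac{1}{34} \approx 0.029412$
$j{\left(g,n \right)} = -1$ ($j{\left(g,n \right)} = 7 - \left(1 + 7\right) = 7 - 8 = -1$)
$k{\left(p \right)} = 2 p$
$L{\left(b,F \right)} = -15 + F$ ($L{\left(b,F \right)} = F - 15 = -15 + F$)
$H{\left(U \right)} = -4$ ($H{\left(U \right)} = 2 \left(-2\right) = -4$)
$G{\left(D \right)} = - \frac{151}{21}$ ($G{\left(D \right)} = -7 + \frac{-15 + 27}{-63} = -7 + 12 \left(- \frac{1}{63}\right) = -7 - \frac{4}{21} = - \frac{151}{21}$)
$\frac{1}{H{\left(150 \right)} G{\left(j{\left(-20,u \right)} \right)}} = \frac{1}{\left(-4\right) \left(- \frac{151}{21}\right)} = \left(- \frac{1}{4}\right) \left(- \frac{21}{151}\right) = \frac{21}{604}$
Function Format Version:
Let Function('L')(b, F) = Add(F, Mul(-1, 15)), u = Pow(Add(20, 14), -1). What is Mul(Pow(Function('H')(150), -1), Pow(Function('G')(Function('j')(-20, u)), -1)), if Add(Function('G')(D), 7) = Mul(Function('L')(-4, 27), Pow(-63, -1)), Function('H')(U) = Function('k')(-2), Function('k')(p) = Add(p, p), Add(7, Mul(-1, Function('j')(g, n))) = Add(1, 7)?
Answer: Rational(21, 604) ≈ 0.034768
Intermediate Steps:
u = Rational(1, 34) (u = Pow(34, -1) = Rational(1, 34) ≈ 0.029412)
Function('j')(g, n) = -1 (Function('j')(g, n) = Add(7, Mul(-1, Add(1, 7))) = Add(7, Mul(-1, 8)) = Add(7, -8) = -1)
Function('k')(p) = Mul(2, p)
Function('L')(b, F) = Add(-15, F) (Function('L')(b, F) = Add(F, -15) = Add(-15, F))
Function('H')(U) = -4 (Function('H')(U) = Mul(2, -2) = -4)
Function('G')(D) = Rational(-151, 21) (Function('G')(D) = Add(-7, Mul(Add(-15, 27), Pow(-63, -1))) = Add(-7, Mul(12, Rational(-1, 63))) = Add(-7, Rational(-4, 21)) = Rational(-151, 21))
Mul(Pow(Function('H')(150), -1), Pow(Function('G')(Function('j')(-20, u)), -1)) = Mul(Pow(-4, -1), Pow(Rational(-151, 21), -1)) = Mul(Rational(-1, 4), Rational(-21, 151)) = Rational(21, 604)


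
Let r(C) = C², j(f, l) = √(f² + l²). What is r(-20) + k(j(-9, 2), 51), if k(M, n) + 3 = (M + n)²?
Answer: 3083 + 102*√85 ≈ 4023.4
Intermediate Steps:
k(M, n) = -3 + (M + n)²
r(-20) + k(j(-9, 2), 51) = (-20)² + (-3 + (√((-9)² + 2²) + 51)²) = 400 + (-3 + (√(81 + 4) + 51)²) = 400 + (-3 + (√85 + 51)²) = 400 + (-3 + (51 + √85)²) = 397 + (51 + √85)²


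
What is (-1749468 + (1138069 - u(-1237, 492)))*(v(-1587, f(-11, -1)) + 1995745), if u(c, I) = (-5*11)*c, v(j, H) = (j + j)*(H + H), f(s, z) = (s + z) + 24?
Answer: -1304220443946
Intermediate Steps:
f(s, z) = 24 + s + z
v(j, H) = 4*H*j (v(j, H) = (2*j)*(2*H) = 4*H*j)
u(c, I) = -55*c
(-1749468 + (1138069 - u(-1237, 492)))*(v(-1587, f(-11, -1)) + 1995745) = (-1749468 + (1138069 - (-55)*(-1237)))*(4*(24 - 11 - 1)*(-1587) + 1995745) = (-1749468 + (1138069 - 1*68035))*(4*12*(-1587) + 1995745) = (-1749468 + (1138069 - 68035))*(-76176 + 1995745) = (-1749468 + 1070034)*1919569 = -679434*1919569 = -1304220443946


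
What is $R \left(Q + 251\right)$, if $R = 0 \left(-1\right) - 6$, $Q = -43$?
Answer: $-1248$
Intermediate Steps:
$R = -6$ ($R = 0 - 6 = -6$)
$R \left(Q + 251\right) = - 6 \left(-43 + 251\right) = \left(-6\right) 208 = -1248$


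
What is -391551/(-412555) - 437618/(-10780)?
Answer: 1679658307/40430390 ≈ 41.544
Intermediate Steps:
-391551/(-412555) - 437618/(-10780) = -391551*(-1/412555) - 437618*(-1/10780) = 391551/412555 + 218809/5390 = 1679658307/40430390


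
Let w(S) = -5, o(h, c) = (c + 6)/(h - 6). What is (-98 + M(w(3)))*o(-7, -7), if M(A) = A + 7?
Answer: -96/13 ≈ -7.3846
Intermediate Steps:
o(h, c) = (6 + c)/(-6 + h)
M(A) = 7 + A
(-98 + M(w(3)))*o(-7, -7) = (-98 + (7 - 5))*((6 - 7)/(-6 - 7)) = (-98 + 2)*(-1/(-13)) = -(-96)*(-1)/13 = -96*1/13 = -96/13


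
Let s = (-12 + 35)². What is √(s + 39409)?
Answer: √39938 ≈ 199.84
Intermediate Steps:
s = 529 (s = 23² = 529)
√(s + 39409) = √(529 + 39409) = √39938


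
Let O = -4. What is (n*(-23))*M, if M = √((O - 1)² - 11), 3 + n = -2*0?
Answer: 69*√14 ≈ 258.17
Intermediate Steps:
n = -3 (n = -3 - 2*0 = -3 + 0 = -3)
M = √14 (M = √((-4 - 1)² - 11) = √((-5)² - 11) = √(25 - 11) = √14 ≈ 3.7417)
(n*(-23))*M = (-3*(-23))*√14 = 69*√14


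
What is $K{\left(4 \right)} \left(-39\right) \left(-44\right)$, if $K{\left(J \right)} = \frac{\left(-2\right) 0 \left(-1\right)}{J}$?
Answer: $0$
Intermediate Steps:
$K{\left(J \right)} = 0$ ($K{\left(J \right)} = \frac{0 \left(-1\right)}{J} = \frac{0}{J} = 0$)
$K{\left(4 \right)} \left(-39\right) \left(-44\right) = 0 \left(-39\right) \left(-44\right) = 0 \left(-44\right) = 0$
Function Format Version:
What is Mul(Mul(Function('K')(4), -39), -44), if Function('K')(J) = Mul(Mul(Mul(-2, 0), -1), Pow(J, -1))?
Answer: 0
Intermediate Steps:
Function('K')(J) = 0 (Function('K')(J) = Mul(Mul(0, -1), Pow(J, -1)) = Mul(0, Pow(J, -1)) = 0)
Mul(Mul(Function('K')(4), -39), -44) = Mul(Mul(0, -39), -44) = Mul(0, -44) = 0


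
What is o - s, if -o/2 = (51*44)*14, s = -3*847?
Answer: -60291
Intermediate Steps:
s = -2541
o = -62832 (o = -2*51*44*14 = -4488*14 = -2*31416 = -62832)
o - s = -62832 - 1*(-2541) = -62832 + 2541 = -60291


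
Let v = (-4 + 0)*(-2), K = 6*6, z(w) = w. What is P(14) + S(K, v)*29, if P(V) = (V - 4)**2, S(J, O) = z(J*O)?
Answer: 8452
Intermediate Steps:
K = 36
v = 8 (v = -4*(-2) = 8)
S(J, O) = J*O
P(V) = (-4 + V)**2
P(14) + S(K, v)*29 = (-4 + 14)**2 + (36*8)*29 = 10**2 + 288*29 = 100 + 8352 = 8452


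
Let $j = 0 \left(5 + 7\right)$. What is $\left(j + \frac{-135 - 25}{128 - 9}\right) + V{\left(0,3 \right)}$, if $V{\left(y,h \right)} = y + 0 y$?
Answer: $- \frac{160}{119} \approx -1.3445$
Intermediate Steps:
$V{\left(y,h \right)} = y$ ($V{\left(y,h \right)} = y + 0 = y$)
$j = 0$ ($j = 0 \cdot 12 = 0$)
$\left(j + \frac{-135 - 25}{128 - 9}\right) + V{\left(0,3 \right)} = \left(0 + \frac{-135 - 25}{128 - 9}\right) + 0 = \left(0 - \frac{160}{119}\right) + 0 = - \frac{160}{119} + 0 = - \frac{160}{119}$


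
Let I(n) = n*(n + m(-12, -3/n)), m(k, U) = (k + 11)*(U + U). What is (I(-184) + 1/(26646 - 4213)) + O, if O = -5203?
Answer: 642907348/22433 ≈ 28659.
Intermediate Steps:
m(k, U) = 2*U*(11 + k) (m(k, U) = (11 + k)*(2*U) = 2*U*(11 + k))
I(n) = n*(n + 6/n) (I(n) = n*(n + 2*(-3/n)*(11 - 12)) = n*(n + 2*(-3/n)*(-1)) = n*(n + 6/n))
(I(-184) + 1/(26646 - 4213)) + O = ((6 + (-184)²) + 1/(26646 - 4213)) - 5203 = ((6 + 33856) + 1/22433) - 5203 = (33862 + 1/22433) - 5203 = 759626247/22433 - 5203 = 642907348/22433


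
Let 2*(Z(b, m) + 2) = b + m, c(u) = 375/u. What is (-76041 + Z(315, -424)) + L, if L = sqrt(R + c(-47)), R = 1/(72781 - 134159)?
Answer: -152195/2 + I*sqrt(66398073414502)/2884766 ≈ -76098.0 + 2.8247*I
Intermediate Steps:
R = -1/61378 (R = 1/(-61378) = -1/61378 ≈ -1.6292e-5)
Z(b, m) = -2 + b/2 + m/2 (Z(b, m) = -2 + (b + m)/2 = -2 + (b/2 + m/2) = -2 + b/2 + m/2)
L = I*sqrt(66398073414502)/2884766 (L = sqrt(-1/61378 + 375/(-47)) = sqrt(-1/61378 + 375*(-1/47)) = sqrt(-1/61378 - 375/47) = sqrt(-23016797/2884766) = I*sqrt(66398073414502)/2884766 ≈ 2.8247*I)
(-76041 + Z(315, -424)) + L = (-76041 + (-2 + (1/2)*315 + (1/2)*(-424))) + I*sqrt(66398073414502)/2884766 = (-76041 + (-2 + 315/2 - 212)) + I*sqrt(66398073414502)/2884766 = (-76041 - 113/2) + I*sqrt(66398073414502)/2884766 = -152195/2 + I*sqrt(66398073414502)/2884766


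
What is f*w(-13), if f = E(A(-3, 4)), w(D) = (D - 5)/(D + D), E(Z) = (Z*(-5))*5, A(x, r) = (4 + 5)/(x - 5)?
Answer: 2025/104 ≈ 19.471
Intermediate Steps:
A(x, r) = 9/(-5 + x)
E(Z) = -25*Z (E(Z) = -5*Z*5 = -25*Z)
w(D) = (-5 + D)/(2*D) (w(D) = (-5 + D)/((2*D)) = (-5 + D)*(1/(2*D)) = (-5 + D)/(2*D))
f = 225/8 (f = -225/(-5 - 3) = -225/(-8) = -225*(-1)/8 = -25*(-9/8) = 225/8 ≈ 28.125)
f*w(-13) = 225*((1/2)*(-5 - 13)/(-13))/8 = 225*((1/2)*(-1/13)*(-18))/8 = (225/8)*(9/13) = 2025/104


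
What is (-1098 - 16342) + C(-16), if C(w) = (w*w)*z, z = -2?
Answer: -17952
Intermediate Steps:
C(w) = -2*w² (C(w) = (w*w)*(-2) = w²*(-2) = -2*w²)
(-1098 - 16342) + C(-16) = (-1098 - 16342) - 2*(-16)² = -17440 - 2*256 = -17440 - 512 = -17952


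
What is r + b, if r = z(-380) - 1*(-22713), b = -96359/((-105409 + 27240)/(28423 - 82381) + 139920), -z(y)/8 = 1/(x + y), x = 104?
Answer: 11831808027981653/520941825501 ≈ 22712.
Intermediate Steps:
z(y) = -8/(104 + y)
b = -5199338922/7549881529 (b = -96359/(-78169/(-53958) + 139920) = -96359/(-78169*(-1/53958) + 139920) = -96359/(78169/53958 + 139920) = -96359/7549881529/53958 = -96359*53958/7549881529 = -5199338922/7549881529 ≈ -0.68867)
r = 1567199/69 (r = -8/(104 - 380) - 1*(-22713) = -8/(-276) + 22713 = -8*(-1/276) + 22713 = 2/69 + 22713 = 1567199/69 ≈ 22713.)
r + b = 1567199/69 - 5199338922/7549881529 = 11831808027981653/520941825501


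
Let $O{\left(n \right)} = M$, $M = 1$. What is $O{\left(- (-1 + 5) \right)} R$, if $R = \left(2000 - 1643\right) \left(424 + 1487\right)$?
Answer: $682227$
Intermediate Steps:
$O{\left(n \right)} = 1$
$R = 682227$ ($R = 357 \cdot 1911 = 682227$)
$O{\left(- (-1 + 5) \right)} R = 1 \cdot 682227 = 682227$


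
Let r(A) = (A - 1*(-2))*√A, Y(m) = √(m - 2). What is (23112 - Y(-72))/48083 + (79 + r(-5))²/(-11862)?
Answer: -11883862/285180273 - I*√74/48083 + 79*I*√5/1977 ≈ -0.041671 + 0.089173*I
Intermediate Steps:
Y(m) = √(-2 + m)
r(A) = √A*(2 + A) (r(A) = (A + 2)*√A = (2 + A)*√A = √A*(2 + A))
(23112 - Y(-72))/48083 + (79 + r(-5))²/(-11862) = (23112 - √(-2 - 72))/48083 + (79 + √(-5)*(2 - 5))²/(-11862) = (23112 - √(-74))*(1/48083) + (79 + (I*√5)*(-3))²*(-1/11862) = (23112 - I*√74)*(1/48083) + (79 - 3*I*√5)²*(-1/11862) = (23112 - I*√74)*(1/48083) - (79 - 3*I*√5)²/11862 = (23112/48083 - I*√74/48083) - (79 - 3*I*√5)²/11862 = 23112/48083 - (79 - 3*I*√5)²/11862 - I*√74/48083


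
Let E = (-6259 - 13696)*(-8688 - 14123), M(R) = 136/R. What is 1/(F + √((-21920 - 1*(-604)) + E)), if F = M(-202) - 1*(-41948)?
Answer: 427904680/13306245922411 - 10201*√455172189/13306245922411 ≈ 1.5802e-5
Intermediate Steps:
E = 455193505 (E = -19955*(-22811) = 455193505)
F = 4236680/101 (F = 136/(-202) - 1*(-41948) = 136*(-1/202) + 41948 = -68/101 + 41948 = 4236680/101 ≈ 41947.)
1/(F + √((-21920 - 1*(-604)) + E)) = 1/(4236680/101 + √((-21920 - 1*(-604)) + 455193505)) = 1/(4236680/101 + √((-21920 + 604) + 455193505)) = 1/(4236680/101 + √(-21316 + 455193505)) = 1/(4236680/101 + √455172189)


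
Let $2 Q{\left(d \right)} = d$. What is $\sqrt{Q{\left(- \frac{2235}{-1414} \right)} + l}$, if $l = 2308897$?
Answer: $\frac{\sqrt{4616401006357}}{1414} \approx 1519.5$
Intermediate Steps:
$Q{\left(d \right)} = \frac{d}{2}$
$\sqrt{Q{\left(- \frac{2235}{-1414} \right)} + l} = \sqrt{\frac{\left(-2235\right) \frac{1}{-1414}}{2} + 2308897} = \sqrt{\frac{\left(-2235\right) \left(- \frac{1}{1414}\right)}{2} + 2308897} = \sqrt{\frac{1}{2} \cdot \frac{2235}{1414} + 2308897} = \sqrt{\frac{2235}{2828} + 2308897} = \sqrt{\frac{6529562951}{2828}} = \frac{\sqrt{4616401006357}}{1414}$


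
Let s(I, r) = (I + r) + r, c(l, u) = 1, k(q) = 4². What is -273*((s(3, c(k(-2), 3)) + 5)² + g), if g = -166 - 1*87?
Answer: 41769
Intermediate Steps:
g = -253 (g = -166 - 87 = -253)
k(q) = 16
s(I, r) = I + 2*r
-273*((s(3, c(k(-2), 3)) + 5)² + g) = -273*(((3 + 2*1) + 5)² - 253) = -273*(((3 + 2) + 5)² - 253) = -273*((5 + 5)² - 253) = -273*(10² - 253) = -273*(100 - 253) = -273*(-153) = 41769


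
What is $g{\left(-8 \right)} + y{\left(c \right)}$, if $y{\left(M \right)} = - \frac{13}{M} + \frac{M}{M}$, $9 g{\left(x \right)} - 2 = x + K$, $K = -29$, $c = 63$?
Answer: $- \frac{65}{21} \approx -3.0952$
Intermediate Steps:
$g{\left(x \right)} = -3 + \frac{x}{9}$ ($g{\left(x \right)} = \frac{2}{9} + \frac{x - 29}{9} = \frac{2}{9} + \frac{-29 + x}{9} = \frac{2}{9} + \left(- \frac{29}{9} + \frac{x}{9}\right) = -3 + \frac{x}{9}$)
$y{\left(M \right)} = 1 - \frac{13}{M}$ ($y{\left(M \right)} = - \frac{13}{M} + 1 = 1 - \frac{13}{M}$)
$g{\left(-8 \right)} + y{\left(c \right)} = \left(-3 + \frac{1}{9} \left(-8\right)\right) + \frac{-13 + 63}{63} = \left(-3 - \frac{8}{9}\right) + \frac{1}{63} \cdot 50 = - \frac{35}{9} + \frac{50}{63} = - \frac{65}{21}$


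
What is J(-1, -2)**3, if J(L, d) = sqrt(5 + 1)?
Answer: 6*sqrt(6) ≈ 14.697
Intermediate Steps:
J(L, d) = sqrt(6)
J(-1, -2)**3 = (sqrt(6))**3 = 6*sqrt(6)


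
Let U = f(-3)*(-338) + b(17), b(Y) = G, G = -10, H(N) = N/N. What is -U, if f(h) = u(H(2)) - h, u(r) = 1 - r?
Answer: 1024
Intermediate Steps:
H(N) = 1
b(Y) = -10
f(h) = -h (f(h) = (1 - 1*1) - h = (1 - 1) - h = 0 - h = -h)
U = -1024 (U = -1*(-3)*(-338) - 10 = 3*(-338) - 10 = -1014 - 10 = -1024)
-U = -1*(-1024) = 1024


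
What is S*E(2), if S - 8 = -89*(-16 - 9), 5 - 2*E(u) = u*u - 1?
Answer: 2233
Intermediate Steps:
E(u) = 3 - u**2/2 (E(u) = 5/2 - (u*u - 1)/2 = 5/2 - (u**2 - 1)/2 = 5/2 - (-1 + u**2)/2 = 5/2 + (1/2 - u**2/2) = 3 - u**2/2)
S = 2233 (S = 8 - 89*(-16 - 9) = 8 - 89*(-25) = 8 + 2225 = 2233)
S*E(2) = 2233*(3 - 1/2*2**2) = 2233*(3 - 1/2*4) = 2233*(3 - 2) = 2233*1 = 2233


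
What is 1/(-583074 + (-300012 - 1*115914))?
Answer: -1/999000 ≈ -1.0010e-6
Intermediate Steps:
1/(-583074 + (-300012 - 1*115914)) = 1/(-583074 + (-300012 - 115914)) = 1/(-583074 - 415926) = 1/(-999000) = -1/999000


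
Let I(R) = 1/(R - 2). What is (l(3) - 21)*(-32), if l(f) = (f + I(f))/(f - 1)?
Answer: 608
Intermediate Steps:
I(R) = 1/(-2 + R)
l(f) = (f + 1/(-2 + f))/(-1 + f) (l(f) = (f + 1/(-2 + f))/(f - 1) = (f + 1/(-2 + f))/(-1 + f))
(l(3) - 21)*(-32) = ((-1 + 3)/(-2 + 3) - 21)*(-32) = (2/1 - 21)*(-32) = (1*2 - 21)*(-32) = (2 - 21)*(-32) = -19*(-32) = 608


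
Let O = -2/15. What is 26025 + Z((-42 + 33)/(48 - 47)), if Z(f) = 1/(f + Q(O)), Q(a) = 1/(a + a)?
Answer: 1327271/51 ≈ 26025.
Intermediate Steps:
O = -2/15 (O = -2*1/15 = -2/15 ≈ -0.13333)
Q(a) = 1/(2*a)
Z(f) = 1/(-15/4 + f) (Z(f) = 1/(f + 1/(2*(-2/15))) = 1/(f + (1/2)*(-15/2)) = 1/(f - 15/4) = 1/(-15/4 + f))
26025 + Z((-42 + 33)/(48 - 47)) = 26025 + 4/(-15 + 4*((-42 + 33)/(48 - 47))) = 26025 + 4/(-15 + 4*(-9/1)) = 26025 + 4/(-15 + 4*(-9*1)) = 26025 + 4/(-15 + 4*(-9)) = 26025 + 4/(-15 - 36) = 26025 + 4/(-51) = 26025 + 4*(-1/51) = 26025 - 4/51 = 1327271/51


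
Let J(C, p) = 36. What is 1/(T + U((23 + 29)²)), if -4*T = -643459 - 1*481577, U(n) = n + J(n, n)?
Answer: 1/283999 ≈ 3.5211e-6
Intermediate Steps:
U(n) = 36 + n (U(n) = n + 36 = 36 + n)
T = 281259 (T = -(-643459 - 1*481577)/4 = -(-643459 - 481577)/4 = -¼*(-1125036) = 281259)
1/(T + U((23 + 29)²)) = 1/(281259 + (36 + (23 + 29)²)) = 1/(281259 + (36 + 52²)) = 1/(281259 + (36 + 2704)) = 1/(281259 + 2740) = 1/283999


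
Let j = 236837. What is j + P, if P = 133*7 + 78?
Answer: 237846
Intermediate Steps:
P = 1009 (P = 931 + 78 = 1009)
j + P = 236837 + 1009 = 237846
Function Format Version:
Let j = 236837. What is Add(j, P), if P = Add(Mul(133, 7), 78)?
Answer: 237846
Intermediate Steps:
P = 1009 (P = Add(931, 78) = 1009)
Add(j, P) = Add(236837, 1009) = 237846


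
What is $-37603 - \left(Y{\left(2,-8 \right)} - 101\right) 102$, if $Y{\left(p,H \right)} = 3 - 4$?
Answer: $-27199$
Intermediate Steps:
$Y{\left(p,H \right)} = -1$ ($Y{\left(p,H \right)} = 3 - 4 = -1$)
$-37603 - \left(Y{\left(2,-8 \right)} - 101\right) 102 = -37603 - \left(-1 - 101\right) 102 = -37603 - \left(-102\right) 102 = -37603 - -10404 = -37603 + 10404 = -27199$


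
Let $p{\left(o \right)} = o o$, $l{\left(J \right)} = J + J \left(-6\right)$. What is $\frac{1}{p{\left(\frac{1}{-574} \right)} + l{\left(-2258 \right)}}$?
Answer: $\frac{329476}{3719784041} \approx 8.8574 \cdot 10^{-5}$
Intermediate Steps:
$l{\left(J \right)} = - 5 J$ ($l{\left(J \right)} = J - 6 J = - 5 J$)
$p{\left(o \right)} = o^{2}$
$\frac{1}{p{\left(\frac{1}{-574} \right)} + l{\left(-2258 \right)}} = \frac{1}{\left(\frac{1}{-574}\right)^{2} - -11290} = \frac{1}{\left(- \frac{1}{574}\right)^{2} + 11290} = \frac{1}{\frac{1}{329476} + 11290} = \frac{1}{\frac{3719784041}{329476}} = \frac{329476}{3719784041}$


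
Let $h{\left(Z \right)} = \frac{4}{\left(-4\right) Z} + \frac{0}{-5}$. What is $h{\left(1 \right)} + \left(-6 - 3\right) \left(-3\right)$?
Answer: $26$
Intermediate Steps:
$h{\left(Z \right)} = - \frac{1}{Z}$ ($h{\left(Z \right)} = 4 \left(- \frac{1}{4 Z}\right) + 0 \left(- \frac{1}{5}\right) = - \frac{1}{Z} + 0 = - \frac{1}{Z}$)
$h{\left(1 \right)} + \left(-6 - 3\right) \left(-3\right) = - 1^{-1} + \left(-6 - 3\right) \left(-3\right) = \left(-1\right) 1 - -27 = -1 + 27 = 26$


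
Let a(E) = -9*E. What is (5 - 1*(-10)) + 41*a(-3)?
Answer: 1122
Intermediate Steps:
(5 - 1*(-10)) + 41*a(-3) = (5 - 1*(-10)) + 41*(-9*(-3)) = (5 + 10) + 41*27 = 15 + 1107 = 1122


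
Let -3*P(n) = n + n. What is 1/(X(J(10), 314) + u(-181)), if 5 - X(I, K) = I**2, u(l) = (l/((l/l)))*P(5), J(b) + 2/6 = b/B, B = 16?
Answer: 576/350351 ≈ 0.0016441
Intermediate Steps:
P(n) = -2*n/3 (P(n) = -(n + n)/3 = -2*n/3)
J(b) = -1/3 + b/16
u(l) = -10*l/3 (u(l) = (l/((l/l)))*(-2/3*5) = (l/1)*(-10/3) = (l*1)*(-10/3) = l*(-10/3) = -10*l/3)
X(I, K) = 5 - I**2
1/(X(J(10), 314) + u(-181)) = 1/((5 - (-1/3 + (1/16)*10)**2) - 10/3*(-181)) = 1/((5 - (-1/3 + 5/8)**2) + 1810/3) = 1/((5 - (7/24)**2) + 1810/3) = 1/((5 - 1*49/576) + 1810/3) = 1/((5 - 49/576) + 1810/3) = 1/(2831/576 + 1810/3) = 1/(350351/576) = 576/350351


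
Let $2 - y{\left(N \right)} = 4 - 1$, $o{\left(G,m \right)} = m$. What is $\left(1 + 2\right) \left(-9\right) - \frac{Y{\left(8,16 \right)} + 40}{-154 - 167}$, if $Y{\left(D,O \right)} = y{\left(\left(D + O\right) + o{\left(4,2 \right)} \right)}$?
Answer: $- \frac{2876}{107} \approx -26.879$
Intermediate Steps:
$y{\left(N \right)} = -1$ ($y{\left(N \right)} = 2 - \left(4 - 1\right) = 2 - 3 = -1$)
$Y{\left(D,O \right)} = -1$
$\left(1 + 2\right) \left(-9\right) - \frac{Y{\left(8,16 \right)} + 40}{-154 - 167} = \left(1 + 2\right) \left(-9\right) - \frac{-1 + 40}{-154 - 167} = 3 \left(-9\right) - \frac{39}{-321} = -27 - 39 \left(- \frac{1}{321}\right) = -27 - - \frac{13}{107} = -27 + \frac{13}{107} = - \frac{2876}{107}$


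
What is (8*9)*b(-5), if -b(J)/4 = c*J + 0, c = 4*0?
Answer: 0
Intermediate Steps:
c = 0
b(J) = 0 (b(J) = -4*(0*J + 0) = -4*(0 + 0) = -4*0 = 0)
(8*9)*b(-5) = (8*9)*0 = 72*0 = 0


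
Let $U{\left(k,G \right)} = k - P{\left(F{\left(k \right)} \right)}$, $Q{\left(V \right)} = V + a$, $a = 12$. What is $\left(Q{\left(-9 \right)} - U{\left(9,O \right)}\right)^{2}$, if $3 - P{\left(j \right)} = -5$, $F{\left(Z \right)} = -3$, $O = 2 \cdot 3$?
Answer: $4$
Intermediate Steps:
$O = 6$
$P{\left(j \right)} = 8$ ($P{\left(j \right)} = 3 - -5 = 3 + 5 = 8$)
$Q{\left(V \right)} = 12 + V$ ($Q{\left(V \right)} = V + 12 = 12 + V$)
$U{\left(k,G \right)} = -8 + k$ ($U{\left(k,G \right)} = k - 8 = -8 + k$)
$\left(Q{\left(-9 \right)} - U{\left(9,O \right)}\right)^{2} = \left(\left(12 - 9\right) - \left(-8 + 9\right)\right)^{2} = \left(3 - 1\right)^{2} = 2^{2} = 4$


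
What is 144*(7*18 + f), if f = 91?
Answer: 31248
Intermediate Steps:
144*(7*18 + f) = 144*(7*18 + 91) = 144*(126 + 91) = 144*217 = 31248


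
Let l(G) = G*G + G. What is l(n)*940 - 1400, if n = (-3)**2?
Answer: 83200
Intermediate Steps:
n = 9
l(G) = G + G**2 (l(G) = G**2 + G = G + G**2)
l(n)*940 - 1400 = (9*(1 + 9))*940 - 1400 = (9*10)*940 - 1400 = 90*940 - 1400 = 84600 - 1400 = 83200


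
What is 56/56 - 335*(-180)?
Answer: 60301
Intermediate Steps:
56/56 - 335*(-180) = 56*(1/56) + 60300 = 1 + 60300 = 60301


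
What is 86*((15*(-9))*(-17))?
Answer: 197370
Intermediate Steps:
86*((15*(-9))*(-17)) = 86*(-135*(-17)) = 86*2295 = 197370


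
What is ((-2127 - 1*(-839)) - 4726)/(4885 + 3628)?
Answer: -6014/8513 ≈ -0.70645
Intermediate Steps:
((-2127 - 1*(-839)) - 4726)/(4885 + 3628) = ((-2127 + 839) - 4726)/8513 = (-1288 - 4726)*(1/8513) = -6014*1/8513 = -6014/8513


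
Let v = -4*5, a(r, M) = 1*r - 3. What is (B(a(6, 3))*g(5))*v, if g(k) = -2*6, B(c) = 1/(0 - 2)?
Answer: -120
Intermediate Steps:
a(r, M) = -3 + r (a(r, M) = r - 3 = -3 + r)
B(c) = -½ (B(c) = 1/(-2) = -½)
g(k) = -12
v = -20
(B(a(6, 3))*g(5))*v = -½*(-12)*(-20) = 6*(-20) = -120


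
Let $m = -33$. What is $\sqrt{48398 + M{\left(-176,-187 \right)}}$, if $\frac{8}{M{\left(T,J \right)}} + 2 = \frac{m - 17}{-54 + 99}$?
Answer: $\frac{4 \sqrt{148211}}{7} \approx 219.99$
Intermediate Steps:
$M{\left(T,J \right)} = - \frac{18}{7}$ ($M{\left(T,J \right)} = \frac{8}{-2 + \frac{-33 - 17}{-54 + 99}} = \frac{8}{-2 - \frac{50}{45}} = \frac{8}{-2 - \frac{10}{9}} = \frac{8}{- \frac{28}{9}} = 8 \left(- \frac{9}{28}\right) = - \frac{18}{7}$)
$\sqrt{48398 + M{\left(-176,-187 \right)}} = \sqrt{48398 - \frac{18}{7}} = \sqrt{\frac{338768}{7}} = \frac{4 \sqrt{148211}}{7}$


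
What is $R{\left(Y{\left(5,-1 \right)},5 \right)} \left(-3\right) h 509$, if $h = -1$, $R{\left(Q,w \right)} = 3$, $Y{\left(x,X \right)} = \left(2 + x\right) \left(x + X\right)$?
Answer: $4581$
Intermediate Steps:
$Y{\left(x,X \right)} = \left(2 + x\right) \left(X + x\right)$
$R{\left(Y{\left(5,-1 \right)},5 \right)} \left(-3\right) h 509 = 3 \left(-3\right) \left(-1\right) 509 = \left(-9\right) \left(-1\right) 509 = 9 \cdot 509 = 4581$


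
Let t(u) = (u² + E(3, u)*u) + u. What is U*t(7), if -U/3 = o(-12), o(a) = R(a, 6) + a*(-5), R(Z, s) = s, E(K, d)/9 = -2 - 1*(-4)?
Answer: -36036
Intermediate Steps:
E(K, d) = 18 (E(K, d) = 9*(-2 - 1*(-4)) = 9*(-2 + 4) = 9*2 = 18)
t(u) = u² + 19*u (t(u) = (u² + 18*u) + u = u² + 19*u)
o(a) = 6 - 5*a (o(a) = 6 + a*(-5) = 6 - 5*a)
U = -198 (U = -3*(6 - 5*(-12)) = -3*(6 + 60) = -3*66 = -198)
U*t(7) = -1386*(19 + 7) = -1386*26 = -198*182 = -36036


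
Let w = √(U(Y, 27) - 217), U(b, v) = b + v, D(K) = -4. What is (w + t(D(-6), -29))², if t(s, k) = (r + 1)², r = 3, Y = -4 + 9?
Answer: (16 + I*√185)² ≈ 71.0 + 435.25*I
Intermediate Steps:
Y = 5
t(s, k) = 16 (t(s, k) = (3 + 1)² = 4² = 16)
w = I*√185 (w = √((5 + 27) - 217) = √(32 - 217) = √(-185) = I*√185 ≈ 13.601*I)
(w + t(D(-6), -29))² = (I*√185 + 16)² = (16 + I*√185)²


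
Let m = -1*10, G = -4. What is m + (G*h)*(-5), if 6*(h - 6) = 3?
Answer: 120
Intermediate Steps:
h = 13/2 (h = 6 + (⅙)*3 = 6 + ½ = 13/2 ≈ 6.5000)
m = -10
m + (G*h)*(-5) = -10 - 4*13/2*(-5) = -10 - 26*(-5) = -10 + 130 = 120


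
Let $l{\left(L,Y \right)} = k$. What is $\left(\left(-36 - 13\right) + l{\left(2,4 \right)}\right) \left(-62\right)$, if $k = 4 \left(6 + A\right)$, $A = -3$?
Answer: $2294$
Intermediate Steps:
$k = 12$ ($k = 4 \left(6 - 3\right) = 4 \cdot 3 = 12$)
$l{\left(L,Y \right)} = 12$
$\left(\left(-36 - 13\right) + l{\left(2,4 \right)}\right) \left(-62\right) = \left(\left(-36 - 13\right) + 12\right) \left(-62\right) = \left(-49 + 12\right) \left(-62\right) = \left(-37\right) \left(-62\right) = 2294$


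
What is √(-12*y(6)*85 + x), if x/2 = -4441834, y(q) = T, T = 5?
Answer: 8*I*√138887 ≈ 2981.4*I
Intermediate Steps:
y(q) = 5
x = -8883668 (x = 2*(-4441834) = -8883668)
√(-12*y(6)*85 + x) = √(-12*5*85 - 8883668) = √(-60*85 - 8883668) = √(-5100 - 8883668) = √(-8888768) = 8*I*√138887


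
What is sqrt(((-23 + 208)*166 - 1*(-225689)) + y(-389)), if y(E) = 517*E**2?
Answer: 2*sqrt(19622339) ≈ 8859.4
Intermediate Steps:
sqrt(((-23 + 208)*166 - 1*(-225689)) + y(-389)) = sqrt(((-23 + 208)*166 - 1*(-225689)) + 517*(-389)**2) = sqrt((185*166 + 225689) + 517*151321) = sqrt((30710 + 225689) + 78232957) = sqrt(256399 + 78232957) = sqrt(78489356) = 2*sqrt(19622339)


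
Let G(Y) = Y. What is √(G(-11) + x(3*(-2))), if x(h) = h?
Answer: I*√17 ≈ 4.1231*I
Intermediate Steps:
√(G(-11) + x(3*(-2))) = √(-11 + 3*(-2)) = √(-11 - 6) = √(-17) = I*√17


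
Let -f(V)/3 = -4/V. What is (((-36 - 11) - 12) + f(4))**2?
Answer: 3136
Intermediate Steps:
f(V) = 12/V (f(V) = -(-12)/V = 12/V)
(((-36 - 11) - 12) + f(4))**2 = (((-36 - 11) - 12) + 12/4)**2 = ((-47 - 12) + 12*(1/4))**2 = (-59 + 3)**2 = (-56)**2 = 3136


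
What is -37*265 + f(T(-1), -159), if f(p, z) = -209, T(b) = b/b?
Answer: -10014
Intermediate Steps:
T(b) = 1
-37*265 + f(T(-1), -159) = -37*265 - 209 = -9805 - 209 = -10014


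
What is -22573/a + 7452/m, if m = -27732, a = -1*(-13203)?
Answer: -60365266/30512133 ≈ -1.9784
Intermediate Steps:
a = 13203
-22573/a + 7452/m = -22573/13203 + 7452/(-27732) = -22573*1/13203 + 7452*(-1/27732) = -22573/13203 - 621/2311 = -60365266/30512133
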